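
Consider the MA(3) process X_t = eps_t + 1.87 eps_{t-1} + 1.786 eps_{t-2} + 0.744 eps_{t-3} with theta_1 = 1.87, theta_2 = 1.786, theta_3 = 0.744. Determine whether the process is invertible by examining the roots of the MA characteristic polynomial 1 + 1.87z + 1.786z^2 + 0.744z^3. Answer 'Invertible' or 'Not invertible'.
\text{Invertible}

The MA(q) characteristic polynomial is P(z) = 1 + 1.87z + 1.786z^2 + 0.744z^3.
Invertibility requires all roots to lie outside the unit circle, i.e. |z| > 1 for every root.
Degree 3: look for a simple real root z0 first, then factor out (1 - z/z0) and solve the remaining quadratic.
Testing z0 = -1.25: P(-1.25) = 1 + (1.87)(-1.25) + (1.786)(-1.25)^2 + (0.744)(-1.25)^3
  = 1 + (-2.3375) + (2.790625) + (-1.453125) = 0.  So z_0 = -1.25 is a root, |z_0| = 1.25.
Divide out the factor (1 + 0.8 z) = (1 - z/z0) (since 1/z0 = -0.8):
  P(z) = (1 + 0.8 z)(1 + (1.07) z + (0.93) z^2)
  [check: z-coef 1.07 - (-0.8) = 1.87; z^2-coef 0.93 - (-0.8)(1.07) = 1.786; z^3-coef -(-0.8)(0.93) = 0.744.]
Remaining roots from the quadratic factor 1 + (1.07) z + (0.93) z^2:
  Set 1 + (1.07) z + (0.93) z^2 = 0, i.e. a z^2 + b z + c = 0 with a = 0.93, b = 1.07, c = 1.
  Discriminant D = b^2 - 4ac = (1.07)^2 - 4*(0.93)*1 = 1.1449 - (3.72) = -2.5751.
  D < 0, so the roots are the complex-conjugate pair z = (-b +/- i sqrt(-D)) / (2a) = -0.5753 +/- 0.8627i.
  For a conjugate pair |z|^2 = z * conj(z) = (product of roots) = c/a = 1/(0.93) = 1.075269, so |z| = sqrt(1.075269) = 1.037 for both roots.
Moduli of all roots: 1.2500, 1.0370, 1.0370.
All moduli strictly greater than 1? Yes.
Verdict: Invertible.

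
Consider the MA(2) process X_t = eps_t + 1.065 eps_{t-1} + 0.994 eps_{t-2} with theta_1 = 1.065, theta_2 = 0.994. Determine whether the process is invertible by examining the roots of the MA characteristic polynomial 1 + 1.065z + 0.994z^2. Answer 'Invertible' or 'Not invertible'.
\text{Invertible}

The MA(q) characteristic polynomial is P(z) = 1 + 1.065z + 0.994z^2.
Invertibility requires all roots to lie outside the unit circle, i.e. |z| > 1 for every root.
Set 1 + (1.065) z + (0.994) z^2 = 0, i.e. a z^2 + b z + c = 0 with a = 0.994, b = 1.065, c = 1.
Discriminant D = b^2 - 4ac = (1.065)^2 - 4*(0.994)*1 = 1.134225 - (3.976) = -2.841775.
D < 0, so the roots are the complex-conjugate pair z = (-b +/- i sqrt(-D)) / (2a) = -0.5357 +/- 0.848i.
For a conjugate pair |z|^2 = z * conj(z) = (product of roots) = c/a = 1/(0.994) = 1.006036, so |z| = sqrt(1.006036) = 1.003 for both roots.
Moduli of all roots: 1.0030, 1.0030.
All moduli strictly greater than 1? Yes.
Verdict: Invertible.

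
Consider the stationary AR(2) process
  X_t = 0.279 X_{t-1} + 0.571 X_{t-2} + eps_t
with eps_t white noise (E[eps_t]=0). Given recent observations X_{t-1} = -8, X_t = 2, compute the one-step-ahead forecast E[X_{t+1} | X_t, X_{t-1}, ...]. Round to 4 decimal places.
E[X_{t+1} \mid \mathcal F_t] = -4.0100

For an AR(p) model X_t = c + sum_i phi_i X_{t-i} + eps_t, the
one-step-ahead conditional mean is
  E[X_{t+1} | X_t, ...] = c + sum_i phi_i X_{t+1-i}.
Substitute known values:
  E[X_{t+1} | ...] = (0.279) * (2) + (0.571) * (-8)
                   = -4.0100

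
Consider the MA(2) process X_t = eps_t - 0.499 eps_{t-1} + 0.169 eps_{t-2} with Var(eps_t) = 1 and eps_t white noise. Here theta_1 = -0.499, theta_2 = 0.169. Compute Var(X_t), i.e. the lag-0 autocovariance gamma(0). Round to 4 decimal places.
\gamma(0) = 1.2776

For an MA(q) process X_t = eps_t + sum_i theta_i eps_{t-i} with
Var(eps_t) = sigma^2, the variance is
  gamma(0) = sigma^2 * (1 + sum_i theta_i^2).
  sum_i theta_i^2 = (-0.499)^2 + (0.169)^2 = 0.249001 + 0.028561 = 0.277562.
  gamma(0) = 1 * (1 + 0.277562) = 1 * 1.277562 = 1.277562, which rounds to 1.2776.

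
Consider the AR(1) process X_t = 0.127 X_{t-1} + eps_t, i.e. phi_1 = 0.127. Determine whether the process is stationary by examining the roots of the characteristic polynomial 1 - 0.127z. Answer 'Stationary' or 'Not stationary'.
\text{Stationary}

The AR(p) characteristic polynomial is P(z) = 1 - 0.127z.
Stationarity requires all roots to lie outside the unit circle, i.e. |z| > 1 for every root.
This is linear in z: 1 + (-0.127) z = 0  =>  z = -1/(-0.127) = 7.874016,  |z| = 7.874016.
Moduli of all roots: 7.8740.
All moduli strictly greater than 1? Yes.
Verdict: Stationary.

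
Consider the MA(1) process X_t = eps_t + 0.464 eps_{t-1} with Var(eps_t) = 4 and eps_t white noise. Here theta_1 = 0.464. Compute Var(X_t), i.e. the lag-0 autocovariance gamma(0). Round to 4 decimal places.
\gamma(0) = 4.8612

For an MA(q) process X_t = eps_t + sum_i theta_i eps_{t-i} with
Var(eps_t) = sigma^2, the variance is
  gamma(0) = sigma^2 * (1 + sum_i theta_i^2).
  sum_i theta_i^2 = (0.464)^2 = 0.215296.
  gamma(0) = 4 * (1 + 0.215296) = 4 * 1.215296 = 4.861184, which rounds to 4.8612.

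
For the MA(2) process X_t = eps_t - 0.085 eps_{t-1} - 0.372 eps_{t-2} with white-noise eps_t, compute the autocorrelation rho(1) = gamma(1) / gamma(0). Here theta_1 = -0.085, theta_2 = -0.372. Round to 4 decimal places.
\rho(1) = -0.0466

For an MA(q) process with theta_0 = 1, the autocovariance is
  gamma(k) = sigma^2 * sum_{i=0..q-k} theta_i * theta_{i+k},
and rho(k) = gamma(k) / gamma(0). Sigma^2 cancels.
  numerator   = (1)*(-0.085) + (-0.085)*(-0.372) = -0.05338.
  denominator = (1)^2 + (-0.085)^2 + (-0.372)^2 = 1.145609.
  rho(1) = -0.05338 / 1.145609 = -0.0466.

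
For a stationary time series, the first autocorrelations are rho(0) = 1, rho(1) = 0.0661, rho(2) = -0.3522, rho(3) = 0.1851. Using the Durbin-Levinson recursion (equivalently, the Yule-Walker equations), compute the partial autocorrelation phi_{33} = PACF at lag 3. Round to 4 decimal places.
\phi_{33} = 0.2770

The PACF at lag k is phi_{kk}, the last component of the solution
to the Yule-Walker system G_k phi = r_k where
  (G_k)_{ij} = rho(|i - j|), (r_k)_i = rho(i), i,j = 1..k.
Equivalently, Durbin-Levinson gives phi_{kk} iteratively:
  phi_{11} = rho(1)
  phi_{kk} = [rho(k) - sum_{j=1..k-1} phi_{k-1,j} rho(k-j)]
            / [1 - sum_{j=1..k-1} phi_{k-1,j} rho(j)],
  phi_{k,j} = phi_{k-1,j} - phi_{kk} phi_{k-1,k-j},  j = 1..k-1.
Step k = 1:
  phi_11 = rho(1) = 0.0661.
Step k = 2:
  phi_22 = [rho(2) - phi_11 rho(1)] / [1 - phi_11 rho(1)] = [-0.3522 - (0.0661)(0.0661)] / [1 - (0.0661)(0.0661)]
         = -0.35656921 / 0.99563079 = -0.358134.
  Update: phi_21 = phi_11 - phi_22 phi_11 = 0.0661 - (-0.358134)(0.0661) = 0.089773.
Step k = 3:
  phi_33 = [rho(3) - phi_21 rho(2) - phi_22 rho(1)] / [1 - phi_21 rho(1) - phi_22 rho(2)]
    numerator   = 0.1851 - (0.089773)(-0.3522) - (-0.358134)(0.0661) = 0.24039058
    denominator = 1 - (0.089773)(0.0661) - (-0.358134)(-0.3522) = 0.86793124
  phi_33 = 0.24039058 / 0.86793124 = 0.277.
Therefore phi_{33} = 0.2770.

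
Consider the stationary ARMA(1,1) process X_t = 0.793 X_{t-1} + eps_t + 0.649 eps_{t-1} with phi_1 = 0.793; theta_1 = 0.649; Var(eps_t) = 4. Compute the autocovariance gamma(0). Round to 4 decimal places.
\gamma(0) = 26.4099

Multiply the model equation by X_{t-k} and take expectations. With theta_0 = psi_0 = 1 and psi_j the MA(infinity) weights, this gives
  gamma(k) - sum_i phi_i gamma(k-i) = c_k,
  c_k = sigma^2 * sum_{j=k..q} theta_j psi_{j-k}   (c_k = 0 for k > q),
using gamma(-m) = gamma(m).
psi-weights needed (psi_j = theta_j + sum_i phi_i psi_{j-i}):
  psi_1 = theta_1 + phi_1 = 0.649 + (0.793) = 1.442
Right-hand sides:
  c_0 = sigma^2 (1 + theta_1 psi_1) = 4 * (1 + (0.649)(1.442)) = 4 * 1.935858 = 7.743432
  c_1 = sigma^2 theta_1 = 4 * (0.649) = 2.596
  c_2 = 0
Equations for k = 0 and k = 1 (AR order 1):
  gamma(0) = phi_1 gamma(1) + c_0
  gamma(1) = phi_1 gamma(0) + c_1
Substituting the second into the first: gamma(0) (1 - phi_1^2) = c_0 + phi_1 c_1, so
  gamma(0) = (c_0 + phi_1 c_1) / (1 - phi_1^2) = (7.743432 + (0.793)(2.596)) / (1 - (0.793)^2) = 9.80206 / 0.371151 = 26.409898.
Therefore gamma(0) = 26.4099 (to 4 decimal places).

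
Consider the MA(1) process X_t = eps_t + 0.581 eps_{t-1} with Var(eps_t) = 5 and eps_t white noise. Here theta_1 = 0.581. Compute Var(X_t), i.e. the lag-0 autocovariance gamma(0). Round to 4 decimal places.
\gamma(0) = 6.6878

For an MA(q) process X_t = eps_t + sum_i theta_i eps_{t-i} with
Var(eps_t) = sigma^2, the variance is
  gamma(0) = sigma^2 * (1 + sum_i theta_i^2).
  sum_i theta_i^2 = (0.581)^2 = 0.337561.
  gamma(0) = 5 * (1 + 0.337561) = 5 * 1.337561 = 6.687805, which rounds to 6.6878.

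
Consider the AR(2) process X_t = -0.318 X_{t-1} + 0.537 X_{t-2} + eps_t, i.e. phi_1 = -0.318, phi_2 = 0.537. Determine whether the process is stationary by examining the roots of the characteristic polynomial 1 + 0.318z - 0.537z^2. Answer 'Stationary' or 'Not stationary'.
\text{Stationary}

The AR(p) characteristic polynomial is P(z) = 1 + 0.318z - 0.537z^2.
Stationarity requires all roots to lie outside the unit circle, i.e. |z| > 1 for every root.
Set 1 + (0.318) z + (-0.537) z^2 = 0, i.e. a z^2 + b z + c = 0 with a = -0.537, b = 0.318, c = 1.
Discriminant D = b^2 - 4ac = (0.318)^2 - 4*(-0.537)*1 = 0.101124 - (-2.148) = 2.249124.
D >= 0, so the roots are real: z = (-b +/- sqrt(D)) / (2a) = (-0.318 +/- 1.499708) / (-1.074).
  z_1 = (-0.318 + 1.499708) / (-1.074) = -1.1003,   |z_1| = 1.1003.
  z_2 = (-0.318 - 1.499708) / (-1.074) = 1.6925,   |z_2| = 1.6925.
Moduli of all roots: 1.1003, 1.6925.
All moduli strictly greater than 1? Yes.
Verdict: Stationary.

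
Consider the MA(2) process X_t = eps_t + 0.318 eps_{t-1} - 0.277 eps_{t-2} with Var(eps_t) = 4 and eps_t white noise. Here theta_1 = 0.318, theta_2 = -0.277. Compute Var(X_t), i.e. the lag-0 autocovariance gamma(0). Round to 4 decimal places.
\gamma(0) = 4.7114

For an MA(q) process X_t = eps_t + sum_i theta_i eps_{t-i} with
Var(eps_t) = sigma^2, the variance is
  gamma(0) = sigma^2 * (1 + sum_i theta_i^2).
  sum_i theta_i^2 = (0.318)^2 + (-0.277)^2 = 0.101124 + 0.076729 = 0.177853.
  gamma(0) = 4 * (1 + 0.177853) = 4 * 1.177853 = 4.711412, which rounds to 4.7114.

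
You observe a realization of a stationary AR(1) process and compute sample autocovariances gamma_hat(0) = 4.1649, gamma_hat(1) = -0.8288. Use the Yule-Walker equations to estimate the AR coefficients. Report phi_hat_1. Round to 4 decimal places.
\hat\phi_{1} = -0.1990

The Yule-Walker equations for an AR(p) process read, in matrix form,
  Gamma_p phi = r_p,   with   (Gamma_p)_{ij} = gamma(|i - j|),
                       (r_p)_i = gamma(i),   i,j = 1..p.
Substitute the sample gammas (Toeplitz matrix and right-hand side of size 1):
  Gamma_p = [[4.1649]]
  r_p     = [-0.8288]
With p = 1 this is the single equation gamma(0) phi_1 = gamma(1):
  phi_hat_1 = gamma(1) / gamma(0) = -0.8288 / 4.1649 = -0.1990.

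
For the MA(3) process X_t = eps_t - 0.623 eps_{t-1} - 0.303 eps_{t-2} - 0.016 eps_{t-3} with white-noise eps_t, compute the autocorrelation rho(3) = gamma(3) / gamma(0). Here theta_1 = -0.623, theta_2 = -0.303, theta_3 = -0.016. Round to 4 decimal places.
\rho(3) = -0.0108

For an MA(q) process with theta_0 = 1, the autocovariance is
  gamma(k) = sigma^2 * sum_{i=0..q-k} theta_i * theta_{i+k},
and rho(k) = gamma(k) / gamma(0). Sigma^2 cancels.
  numerator   = (1)*(-0.016) = -0.016.
  denominator = (1)^2 + (-0.623)^2 + (-0.303)^2 + (-0.016)^2 = 1.480194.
  rho(3) = -0.016 / 1.480194 = -0.0108.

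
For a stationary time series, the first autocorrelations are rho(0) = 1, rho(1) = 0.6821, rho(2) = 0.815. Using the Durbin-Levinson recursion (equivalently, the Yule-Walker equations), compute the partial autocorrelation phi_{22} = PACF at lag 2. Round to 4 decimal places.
\phi_{22} = 0.6540

The PACF at lag k is phi_{kk}, the last component of the solution
to the Yule-Walker system G_k phi = r_k where
  (G_k)_{ij} = rho(|i - j|), (r_k)_i = rho(i), i,j = 1..k.
Equivalently, Durbin-Levinson gives phi_{kk} iteratively:
  phi_{11} = rho(1)
  phi_{kk} = [rho(k) - sum_{j=1..k-1} phi_{k-1,j} rho(k-j)]
            / [1 - sum_{j=1..k-1} phi_{k-1,j} rho(j)],
  phi_{k,j} = phi_{k-1,j} - phi_{kk} phi_{k-1,k-j},  j = 1..k-1.
Step k = 1:
  phi_11 = rho(1) = 0.6821.
Step k = 2:
  phi_22 = [rho(2) - phi_11 rho(1)] / [1 - phi_11 rho(1)] = [0.815 - (0.6821)(0.6821)] / [1 - (0.6821)(0.6821)]
         = 0.34973959 / 0.53473959 = 0.654.
Therefore phi_{22} = 0.6540.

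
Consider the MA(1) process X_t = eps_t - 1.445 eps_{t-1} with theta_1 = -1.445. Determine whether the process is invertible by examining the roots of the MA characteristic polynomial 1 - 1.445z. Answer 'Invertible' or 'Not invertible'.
\text{Not invertible}

The MA(q) characteristic polynomial is P(z) = 1 - 1.445z.
Invertibility requires all roots to lie outside the unit circle, i.e. |z| > 1 for every root.
This is linear in z: 1 + (-1.445) z = 0  =>  z = -1/(-1.445) = 0.692042,  |z| = 0.692042.
Moduli of all roots: 0.6920.
All moduli strictly greater than 1? No.
Verdict: Not invertible.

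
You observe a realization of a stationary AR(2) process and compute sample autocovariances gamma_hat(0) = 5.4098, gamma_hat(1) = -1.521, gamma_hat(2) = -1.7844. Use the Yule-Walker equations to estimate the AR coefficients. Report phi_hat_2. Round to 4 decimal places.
\hat\phi_{2} = -0.4440

The Yule-Walker equations for an AR(p) process read, in matrix form,
  Gamma_p phi = r_p,   with   (Gamma_p)_{ij} = gamma(|i - j|),
                       (r_p)_i = gamma(i),   i,j = 1..p.
Substitute the sample gammas (Toeplitz matrix and right-hand side of size 2):
  Gamma_p = [[5.4098, -1.521], [-1.521, 5.4098]]
  r_p     = [-1.521, -1.7844]
Written out:
  5.4098 phi_1 - 1.521 phi_2 = -1.521
  -1.521 phi_1 + 5.4098 phi_2 = -1.7844
Solve by Cramer's rule:
  det = gamma(0)^2 - gamma(1)^2 = (5.4098)^2 - (-1.521)^2 = 29.26593604 - 2.313441 = 26.95249504
  phi_hat_1 = [gamma(1) gamma(0) - gamma(1) gamma(2)] / det = [(-1.521)(5.4098) - (-1.521)(-1.7844)] / 26.95249504 = -10.9423782 / 26.95249504 = -0.406
  phi_hat_2 = [gamma(0) gamma(2) - gamma(1)^2] / det = [(5.4098)(-1.7844) - (-1.521)^2] / 26.95249504 = -11.96668812 / 26.95249504 = -0.444
So phi_hat = [-0.4060, -0.4440].
Therefore phi_hat_2 = -0.4440.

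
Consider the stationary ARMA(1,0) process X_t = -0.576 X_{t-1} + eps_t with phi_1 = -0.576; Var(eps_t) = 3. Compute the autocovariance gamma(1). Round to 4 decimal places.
\gamma(1) = -2.5860

Multiply the model equation by X_{t-k} and take expectations. With theta_0 = psi_0 = 1 and psi_j the MA(infinity) weights, this gives
  gamma(k) - sum_i phi_i gamma(k-i) = c_k,
  c_k = sigma^2 * sum_{j=k..q} theta_j psi_{j-k}   (c_k = 0 for k > q),
using gamma(-m) = gamma(m).
Pure AR (q = 0): c_0 = sigma^2 = 3, c_k = 0 for k >= 1.
Equations for k = 0 and k = 1 (AR order 1):
  gamma(0) = phi_1 gamma(1) + c_0
  gamma(1) = phi_1 gamma(0) + c_1
Substituting the second into the first: gamma(0) (1 - phi_1^2) = c_0 + phi_1 c_1, so
  gamma(0) = c_0 / (1 - phi_1^2) = 3 / (1 - (-0.576)^2) = 3 / 0.668224 = 4.489512.
  gamma(1) = phi_1 gamma(0) = (-0.576)(4.489512) = -2.585959.
Therefore gamma(1) = -2.5860 (to 4 decimal places).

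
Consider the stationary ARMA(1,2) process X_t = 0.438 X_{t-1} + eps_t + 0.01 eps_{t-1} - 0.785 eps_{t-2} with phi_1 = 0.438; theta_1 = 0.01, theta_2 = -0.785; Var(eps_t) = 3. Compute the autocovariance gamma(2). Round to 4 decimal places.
\gamma(2) = -1.8661

Multiply the model equation by X_{t-k} and take expectations. With theta_0 = psi_0 = 1 and psi_j the MA(infinity) weights, this gives
  gamma(k) - sum_i phi_i gamma(k-i) = c_k,
  c_k = sigma^2 * sum_{j=k..q} theta_j psi_{j-k}   (c_k = 0 for k > q),
using gamma(-m) = gamma(m).
psi-weights needed (psi_j = theta_j + sum_i phi_i psi_{j-i}):
  psi_1 = theta_1 + phi_1 = 0.01 + (0.438) = 0.448
  psi_2 = theta_2 + phi_1 psi_1 = -0.785 + (0.438)(0.448) = -0.588776
Right-hand sides:
  c_0 = sigma^2 (1 + theta_1 psi_1 + theta_2 psi_2) = 3 * (1 + (0.01)(0.448) + (-0.785)(-0.588776)) = 3 * 1.466669 = 4.400007
  c_1 = sigma^2 (theta_1 + theta_2 psi_1) = 3 * (0.01 + (-0.785)(0.448)) = -1.02504
  c_2 = sigma^2 theta_2 = 3 * (-0.785) = -2.355
Equations for k = 0 and k = 1 (AR order 1):
  gamma(0) = phi_1 gamma(1) + c_0
  gamma(1) = phi_1 gamma(0) + c_1
Substituting the second into the first: gamma(0) (1 - phi_1^2) = c_0 + phi_1 c_1, so
  gamma(0) = (c_0 + phi_1 c_1) / (1 - phi_1^2) = (4.400007 + (0.438)(-1.02504)) / (1 - (0.438)^2) = 3.95104 / 0.808156 = 4.888957.
  gamma(1) = phi_1 gamma(0) + c_1 = (0.438)(4.888957) + (-1.02504) = 1.116323.
For k = 2: gamma(2) = phi_1 gamma(1) + c_2
  = (0.438)(1.116323) + (-2.355) = -1.86605.
Therefore gamma(2) = -1.8661 (to 4 decimal places).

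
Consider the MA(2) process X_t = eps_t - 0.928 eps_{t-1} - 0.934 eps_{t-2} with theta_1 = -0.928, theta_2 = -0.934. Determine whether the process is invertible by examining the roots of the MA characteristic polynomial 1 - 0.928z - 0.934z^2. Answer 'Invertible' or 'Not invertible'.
\text{Not invertible}

The MA(q) characteristic polynomial is P(z) = 1 - 0.928z - 0.934z^2.
Invertibility requires all roots to lie outside the unit circle, i.e. |z| > 1 for every root.
Set 1 + (-0.928) z + (-0.934) z^2 = 0, i.e. a z^2 + b z + c = 0 with a = -0.934, b = -0.928, c = 1.
Discriminant D = b^2 - 4ac = (-0.928)^2 - 4*(-0.934)*1 = 0.861184 - (-3.736) = 4.597184.
D >= 0, so the roots are real: z = (-b +/- sqrt(D)) / (2a) = (0.928 +/- 2.144104) / (-1.868).
  z_1 = (0.928 + 2.144104) / (-1.868) = -1.6446,   |z_1| = 1.6446.
  z_2 = (0.928 - 2.144104) / (-1.868) = 0.651,   |z_2| = 0.651.
Moduli of all roots: 1.6446, 0.6510.
All moduli strictly greater than 1? No.
Verdict: Not invertible.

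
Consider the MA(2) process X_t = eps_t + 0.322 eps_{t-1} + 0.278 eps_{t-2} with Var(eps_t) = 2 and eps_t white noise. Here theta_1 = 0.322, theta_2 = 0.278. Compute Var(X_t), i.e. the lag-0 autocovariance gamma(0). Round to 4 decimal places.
\gamma(0) = 2.3619

For an MA(q) process X_t = eps_t + sum_i theta_i eps_{t-i} with
Var(eps_t) = sigma^2, the variance is
  gamma(0) = sigma^2 * (1 + sum_i theta_i^2).
  sum_i theta_i^2 = (0.322)^2 + (0.278)^2 = 0.103684 + 0.077284 = 0.180968.
  gamma(0) = 2 * (1 + 0.180968) = 2 * 1.180968 = 2.361936, which rounds to 2.3619.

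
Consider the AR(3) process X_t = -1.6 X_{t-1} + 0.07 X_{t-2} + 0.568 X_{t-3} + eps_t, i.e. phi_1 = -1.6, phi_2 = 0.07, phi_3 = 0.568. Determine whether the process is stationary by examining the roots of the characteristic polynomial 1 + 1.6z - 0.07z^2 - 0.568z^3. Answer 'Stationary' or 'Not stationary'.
\text{Not stationary}

The AR(p) characteristic polynomial is P(z) = 1 + 1.6z - 0.07z^2 - 0.568z^3.
Stationarity requires all roots to lie outside the unit circle, i.e. |z| > 1 for every root.
Degree 3: look for a simple real root z0 first, then factor out (1 - z/z0) and solve the remaining quadratic.
Testing z0 = -1.25: P(-1.25) = 1 + (1.6)(-1.25) + (-0.07)(-1.25)^2 + (-0.568)(-1.25)^3
  = 1 + (-2) + (-0.109375) + (1.109375) = 0.  So z_0 = -1.25 is a root, |z_0| = 1.25.
Divide out the factor (1 + 0.8 z) = (1 - z/z0) (since 1/z0 = -0.8):
  P(z) = (1 + 0.8 z)(1 + (0.8) z + (-0.71) z^2)
  [check: z-coef 0.8 - (-0.8) = 1.6; z^2-coef -0.71 - (-0.8)(0.8) = -0.07; z^3-coef -(-0.8)(-0.71) = -0.568.]
Remaining roots from the quadratic factor 1 + (0.8) z + (-0.71) z^2:
  Set 1 + (0.8) z + (-0.71) z^2 = 0, i.e. a z^2 + b z + c = 0 with a = -0.71, b = 0.8, c = 1.
  Discriminant D = b^2 - 4ac = (0.8)^2 - 4*(-0.71)*1 = 0.64 - (-2.84) = 3.48.
  D >= 0, so the roots are real: z = (-b +/- sqrt(D)) / (2a) = (-0.8 +/- 1.865476) / (-1.42).
    z_1 = (-0.8 + 1.865476) / (-1.42) = -0.7503,   |z_1| = 0.7503.
    z_2 = (-0.8 - 1.865476) / (-1.42) = 1.8771,   |z_2| = 1.8771.
Moduli of all roots: 1.2500, 0.7503, 1.8771.
All moduli strictly greater than 1? No.
Verdict: Not stationary.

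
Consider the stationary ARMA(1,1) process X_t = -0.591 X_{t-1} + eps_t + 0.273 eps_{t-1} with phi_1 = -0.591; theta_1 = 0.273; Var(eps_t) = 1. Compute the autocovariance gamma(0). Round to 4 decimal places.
\gamma(0) = 1.1554

Multiply the model equation by X_{t-k} and take expectations. With theta_0 = psi_0 = 1 and psi_j the MA(infinity) weights, this gives
  gamma(k) - sum_i phi_i gamma(k-i) = c_k,
  c_k = sigma^2 * sum_{j=k..q} theta_j psi_{j-k}   (c_k = 0 for k > q),
using gamma(-m) = gamma(m).
psi-weights needed (psi_j = theta_j + sum_i phi_i psi_{j-i}):
  psi_1 = theta_1 + phi_1 = 0.273 + (-0.591) = -0.318
Right-hand sides:
  c_0 = sigma^2 (1 + theta_1 psi_1) = 1 * (1 + (0.273)(-0.318)) = 1 * 0.913186 = 0.913186
  c_1 = sigma^2 theta_1 = 1 * (0.273) = 0.273
  c_2 = 0
Equations for k = 0 and k = 1 (AR order 1):
  gamma(0) = phi_1 gamma(1) + c_0
  gamma(1) = phi_1 gamma(0) + c_1
Substituting the second into the first: gamma(0) (1 - phi_1^2) = c_0 + phi_1 c_1, so
  gamma(0) = (c_0 + phi_1 c_1) / (1 - phi_1^2) = (0.913186 + (-0.591)(0.273)) / (1 - (-0.591)^2) = 0.751843 / 0.650719 = 1.155403.
Therefore gamma(0) = 1.1554 (to 4 decimal places).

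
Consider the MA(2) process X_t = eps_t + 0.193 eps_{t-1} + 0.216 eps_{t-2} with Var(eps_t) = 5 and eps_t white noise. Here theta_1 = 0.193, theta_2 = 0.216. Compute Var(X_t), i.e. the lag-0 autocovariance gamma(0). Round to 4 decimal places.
\gamma(0) = 5.4195

For an MA(q) process X_t = eps_t + sum_i theta_i eps_{t-i} with
Var(eps_t) = sigma^2, the variance is
  gamma(0) = sigma^2 * (1 + sum_i theta_i^2).
  sum_i theta_i^2 = (0.193)^2 + (0.216)^2 = 0.037249 + 0.046656 = 0.083905.
  gamma(0) = 5 * (1 + 0.083905) = 5 * 1.083905 = 5.419525, which rounds to 5.4195.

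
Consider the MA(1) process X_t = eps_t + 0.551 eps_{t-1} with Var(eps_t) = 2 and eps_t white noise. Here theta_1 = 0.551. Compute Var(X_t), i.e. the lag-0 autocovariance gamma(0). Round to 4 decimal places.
\gamma(0) = 2.6072

For an MA(q) process X_t = eps_t + sum_i theta_i eps_{t-i} with
Var(eps_t) = sigma^2, the variance is
  gamma(0) = sigma^2 * (1 + sum_i theta_i^2).
  sum_i theta_i^2 = (0.551)^2 = 0.303601.
  gamma(0) = 2 * (1 + 0.303601) = 2 * 1.303601 = 2.607202, which rounds to 2.6072.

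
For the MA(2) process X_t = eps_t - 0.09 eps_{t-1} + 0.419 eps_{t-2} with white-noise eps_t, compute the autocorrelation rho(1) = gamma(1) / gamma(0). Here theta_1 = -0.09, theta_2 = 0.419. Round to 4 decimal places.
\rho(1) = -0.1079

For an MA(q) process with theta_0 = 1, the autocovariance is
  gamma(k) = sigma^2 * sum_{i=0..q-k} theta_i * theta_{i+k},
and rho(k) = gamma(k) / gamma(0). Sigma^2 cancels.
  numerator   = (1)*(-0.09) + (-0.09)*(0.419) = -0.12771.
  denominator = (1)^2 + (-0.09)^2 + (0.419)^2 = 1.183661.
  rho(1) = -0.12771 / 1.183661 = -0.1079.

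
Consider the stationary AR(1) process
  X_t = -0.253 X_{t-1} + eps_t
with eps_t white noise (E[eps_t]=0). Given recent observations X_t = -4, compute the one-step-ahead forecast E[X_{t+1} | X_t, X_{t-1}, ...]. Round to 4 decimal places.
E[X_{t+1} \mid \mathcal F_t] = 1.0120

For an AR(p) model X_t = c + sum_i phi_i X_{t-i} + eps_t, the
one-step-ahead conditional mean is
  E[X_{t+1} | X_t, ...] = c + sum_i phi_i X_{t+1-i}.
Substitute known values:
  E[X_{t+1} | ...] = (-0.253) * (-4)
                   = 1.0120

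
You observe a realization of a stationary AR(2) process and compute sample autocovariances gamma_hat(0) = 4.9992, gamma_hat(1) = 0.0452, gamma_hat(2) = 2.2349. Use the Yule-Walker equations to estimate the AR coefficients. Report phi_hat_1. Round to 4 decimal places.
\hat\phi_{1} = 0.0050

The Yule-Walker equations for an AR(p) process read, in matrix form,
  Gamma_p phi = r_p,   with   (Gamma_p)_{ij} = gamma(|i - j|),
                       (r_p)_i = gamma(i),   i,j = 1..p.
Substitute the sample gammas (Toeplitz matrix and right-hand side of size 2):
  Gamma_p = [[4.9992, 0.0452], [0.0452, 4.9992]]
  r_p     = [0.0452, 2.2349]
Written out:
  4.9992 phi_1 + 0.0452 phi_2 = 0.0452
  0.0452 phi_1 + 4.9992 phi_2 = 2.2349
Solve by Cramer's rule:
  det = gamma(0)^2 - gamma(1)^2 = (4.9992)^2 - (0.0452)^2 = 24.99200064 - 0.00204304 = 24.9899576
  phi_hat_1 = [gamma(1) gamma(0) - gamma(1) gamma(2)] / det = [(0.0452)(4.9992) - (0.0452)(2.2349)] / 24.9899576 = 0.12494636 / 24.9899576 = 0.005
  phi_hat_2 = [gamma(0) gamma(2) - gamma(1)^2] / det = [(4.9992)(2.2349) - (0.0452)^2] / 24.9899576 = 11.17066904 / 24.9899576 = 0.447
So phi_hat = [0.0050, 0.4470].
Therefore phi_hat_1 = 0.0050.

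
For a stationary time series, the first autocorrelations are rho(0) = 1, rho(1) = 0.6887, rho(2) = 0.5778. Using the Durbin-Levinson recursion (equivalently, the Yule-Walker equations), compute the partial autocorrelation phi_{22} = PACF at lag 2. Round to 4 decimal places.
\phi_{22} = 0.1969

The PACF at lag k is phi_{kk}, the last component of the solution
to the Yule-Walker system G_k phi = r_k where
  (G_k)_{ij} = rho(|i - j|), (r_k)_i = rho(i), i,j = 1..k.
Equivalently, Durbin-Levinson gives phi_{kk} iteratively:
  phi_{11} = rho(1)
  phi_{kk} = [rho(k) - sum_{j=1..k-1} phi_{k-1,j} rho(k-j)]
            / [1 - sum_{j=1..k-1} phi_{k-1,j} rho(j)],
  phi_{k,j} = phi_{k-1,j} - phi_{kk} phi_{k-1,k-j},  j = 1..k-1.
Step k = 1:
  phi_11 = rho(1) = 0.6887.
Step k = 2:
  phi_22 = [rho(2) - phi_11 rho(1)] / [1 - phi_11 rho(1)] = [0.5778 - (0.6887)(0.6887)] / [1 - (0.6887)(0.6887)]
         = 0.10349231 / 0.52569231 = 0.1969.
Therefore phi_{22} = 0.1969.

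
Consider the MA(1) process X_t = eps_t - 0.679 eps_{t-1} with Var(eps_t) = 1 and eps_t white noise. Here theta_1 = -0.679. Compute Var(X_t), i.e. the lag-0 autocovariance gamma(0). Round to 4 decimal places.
\gamma(0) = 1.4610

For an MA(q) process X_t = eps_t + sum_i theta_i eps_{t-i} with
Var(eps_t) = sigma^2, the variance is
  gamma(0) = sigma^2 * (1 + sum_i theta_i^2).
  sum_i theta_i^2 = (-0.679)^2 = 0.461041.
  gamma(0) = 1 * (1 + 0.461041) = 1 * 1.461041 = 1.461041, which rounds to 1.4610.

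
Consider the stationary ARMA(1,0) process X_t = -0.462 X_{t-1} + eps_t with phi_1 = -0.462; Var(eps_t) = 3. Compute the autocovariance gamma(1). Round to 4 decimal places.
\gamma(1) = -1.7621

Multiply the model equation by X_{t-k} and take expectations. With theta_0 = psi_0 = 1 and psi_j the MA(infinity) weights, this gives
  gamma(k) - sum_i phi_i gamma(k-i) = c_k,
  c_k = sigma^2 * sum_{j=k..q} theta_j psi_{j-k}   (c_k = 0 for k > q),
using gamma(-m) = gamma(m).
Pure AR (q = 0): c_0 = sigma^2 = 3, c_k = 0 for k >= 1.
Equations for k = 0 and k = 1 (AR order 1):
  gamma(0) = phi_1 gamma(1) + c_0
  gamma(1) = phi_1 gamma(0) + c_1
Substituting the second into the first: gamma(0) (1 - phi_1^2) = c_0 + phi_1 c_1, so
  gamma(0) = c_0 / (1 - phi_1^2) = 3 / (1 - (-0.462)^2) = 3 / 0.786556 = 3.814096.
  gamma(1) = phi_1 gamma(0) = (-0.462)(3.814096) = -1.762112.
Therefore gamma(1) = -1.7621 (to 4 decimal places).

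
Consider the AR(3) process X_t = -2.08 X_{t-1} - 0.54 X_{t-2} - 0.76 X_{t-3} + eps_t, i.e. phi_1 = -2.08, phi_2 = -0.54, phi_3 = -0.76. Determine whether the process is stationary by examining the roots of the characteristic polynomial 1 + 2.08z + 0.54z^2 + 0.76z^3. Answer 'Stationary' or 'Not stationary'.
\text{Not stationary}

The AR(p) characteristic polynomial is P(z) = 1 + 2.08z + 0.54z^2 + 0.76z^3.
Stationarity requires all roots to lie outside the unit circle, i.e. |z| > 1 for every root.
Degree 3: look for a simple real root z0 first, then factor out (1 - z/z0) and solve the remaining quadratic.
Testing z0 = -0.5: P(-0.5) = 1 + (2.08)(-0.5) + (0.54)(-0.5)^2 + (0.76)(-0.5)^3
  = 1 + (-1.04) + (0.135) + (-0.095) = 0.  So z_0 = -0.5 is a root, |z_0| = 0.5.
Divide out the factor (1 + 2 z) = (1 - z/z0) (since 1/z0 = -2):
  P(z) = (1 + 2 z)(1 + (0.08) z + (0.38) z^2)
  [check: z-coef 0.08 - (-2) = 2.08; z^2-coef 0.38 - (-2)(0.08) = 0.54; z^3-coef -(-2)(0.38) = 0.76.]
Remaining roots from the quadratic factor 1 + (0.08) z + (0.38) z^2:
  Set 1 + (0.08) z + (0.38) z^2 = 0, i.e. a z^2 + b z + c = 0 with a = 0.38, b = 0.08, c = 1.
  Discriminant D = b^2 - 4ac = (0.08)^2 - 4*(0.38)*1 = 0.0064 - (1.52) = -1.5136.
  D < 0, so the roots are the complex-conjugate pair z = (-b +/- i sqrt(-D)) / (2a) = -0.1053 +/- 1.6188i.
  For a conjugate pair |z|^2 = z * conj(z) = (product of roots) = c/a = 1/(0.38) = 2.631579, so |z| = sqrt(2.631579) = 1.6222 for both roots.
Moduli of all roots: 0.5000, 1.6222, 1.6222.
All moduli strictly greater than 1? No.
Verdict: Not stationary.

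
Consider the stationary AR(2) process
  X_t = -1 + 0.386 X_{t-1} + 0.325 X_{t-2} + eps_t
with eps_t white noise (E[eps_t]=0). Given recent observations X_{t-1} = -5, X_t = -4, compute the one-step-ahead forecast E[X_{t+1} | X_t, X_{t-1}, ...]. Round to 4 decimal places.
E[X_{t+1} \mid \mathcal F_t] = -4.1690

For an AR(p) model X_t = c + sum_i phi_i X_{t-i} + eps_t, the
one-step-ahead conditional mean is
  E[X_{t+1} | X_t, ...] = c + sum_i phi_i X_{t+1-i}.
Substitute known values:
  E[X_{t+1} | ...] = -1 + (0.386) * (-4) + (0.325) * (-5)
                   = -4.1690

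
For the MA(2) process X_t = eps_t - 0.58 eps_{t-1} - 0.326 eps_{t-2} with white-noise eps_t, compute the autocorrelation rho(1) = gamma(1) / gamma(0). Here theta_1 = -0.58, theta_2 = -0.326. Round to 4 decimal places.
\rho(1) = -0.2710

For an MA(q) process with theta_0 = 1, the autocovariance is
  gamma(k) = sigma^2 * sum_{i=0..q-k} theta_i * theta_{i+k},
and rho(k) = gamma(k) / gamma(0). Sigma^2 cancels.
  numerator   = (1)*(-0.58) + (-0.58)*(-0.326) = -0.39092.
  denominator = (1)^2 + (-0.58)^2 + (-0.326)^2 = 1.442676.
  rho(1) = -0.39092 / 1.442676 = -0.2710.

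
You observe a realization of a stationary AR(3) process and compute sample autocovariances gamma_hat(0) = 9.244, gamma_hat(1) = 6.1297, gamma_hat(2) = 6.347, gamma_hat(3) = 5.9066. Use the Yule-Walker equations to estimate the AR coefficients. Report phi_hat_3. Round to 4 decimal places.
\hat\phi_{3} = 0.2040

The Yule-Walker equations for an AR(p) process read, in matrix form,
  Gamma_p phi = r_p,   with   (Gamma_p)_{ij} = gamma(|i - j|),
                       (r_p)_i = gamma(i),   i,j = 1..p.
Substitute the sample gammas (Toeplitz matrix and right-hand side of size 3):
  Gamma_p = [[9.244, 6.1297, 6.347], [6.1297, 9.244, 6.1297], [6.347, 6.1297, 9.244]]
  r_p     = [6.1297, 6.347, 5.9066]
Written out (R1..R3):
  (R1) 9.244 phi_1 + 6.1297 phi_2 + 6.347 phi_3 = 6.1297
  (R2) 6.1297 phi_1 + 9.244 phi_2 + 6.1297 phi_3 = 6.347
  (R3) 6.347 phi_1 + 6.1297 phi_2 + 9.244 phi_3 = 5.9066
Gaussian elimination:
  R2 <- R2 - (6.1297/9.244) R1 = R2 - (0.6631) R1:  5.179394 phi_2 + 1.921002 phi_3 = 2.282394
  R3 <- R3 - (6.347/9.244) R1 = R3 - (0.686608) R1:  1.921002 phi_2 + 4.886102 phi_3 = 1.697902
  R3 <- R3 - (1.921002/5.179394) R2 = R3 - (0.370893) R2:  4.173616 phi_3 = 0.851378
Back-substitution:
  phi_hat_3 = 0.851378 / 4.173616 = 0.20399
  phi_hat_2 = (2.282394 - (1.921002)(0.20399)) / 5.179394 = 0.365009
  phi_hat_1 = (6.1297 - (6.1297)(0.365009) - (6.347)(0.20399)) / 9.244 = 0.281001
So phi_hat = [0.2810, 0.3650, 0.2040].
Therefore phi_hat_3 = 0.2040.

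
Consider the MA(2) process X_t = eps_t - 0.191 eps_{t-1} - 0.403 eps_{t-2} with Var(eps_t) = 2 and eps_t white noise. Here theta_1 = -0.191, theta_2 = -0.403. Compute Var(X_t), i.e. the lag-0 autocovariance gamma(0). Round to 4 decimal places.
\gamma(0) = 2.3978

For an MA(q) process X_t = eps_t + sum_i theta_i eps_{t-i} with
Var(eps_t) = sigma^2, the variance is
  gamma(0) = sigma^2 * (1 + sum_i theta_i^2).
  sum_i theta_i^2 = (-0.191)^2 + (-0.403)^2 = 0.036481 + 0.162409 = 0.19889.
  gamma(0) = 2 * (1 + 0.19889) = 2 * 1.19889 = 2.39778, which rounds to 2.3978.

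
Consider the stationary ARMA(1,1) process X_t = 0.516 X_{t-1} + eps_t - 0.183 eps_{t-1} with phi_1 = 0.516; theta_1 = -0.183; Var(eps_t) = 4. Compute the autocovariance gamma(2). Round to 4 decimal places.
\gamma(2) = 0.8483

Multiply the model equation by X_{t-k} and take expectations. With theta_0 = psi_0 = 1 and psi_j the MA(infinity) weights, this gives
  gamma(k) - sum_i phi_i gamma(k-i) = c_k,
  c_k = sigma^2 * sum_{j=k..q} theta_j psi_{j-k}   (c_k = 0 for k > q),
using gamma(-m) = gamma(m).
psi-weights needed (psi_j = theta_j + sum_i phi_i psi_{j-i}):
  psi_1 = theta_1 + phi_1 = -0.183 + (0.516) = 0.333
Right-hand sides:
  c_0 = sigma^2 (1 + theta_1 psi_1) = 4 * (1 + (-0.183)(0.333)) = 4 * 0.939061 = 3.756244
  c_1 = sigma^2 theta_1 = 4 * (-0.183) = -0.732
  c_2 = 0
Equations for k = 0 and k = 1 (AR order 1):
  gamma(0) = phi_1 gamma(1) + c_0
  gamma(1) = phi_1 gamma(0) + c_1
Substituting the second into the first: gamma(0) (1 - phi_1^2) = c_0 + phi_1 c_1, so
  gamma(0) = (c_0 + phi_1 c_1) / (1 - phi_1^2) = (3.756244 + (0.516)(-0.732)) / (1 - (0.516)^2) = 3.378532 / 0.733744 = 4.604511.
  gamma(1) = phi_1 gamma(0) + c_1 = (0.516)(4.604511) + (-0.732) = 1.643927.
For k = 2 (> q): gamma(2) = phi_1 gamma(1) = (0.516)(1.643927) = 0.848267.
Therefore gamma(2) = 0.8483 (to 4 decimal places).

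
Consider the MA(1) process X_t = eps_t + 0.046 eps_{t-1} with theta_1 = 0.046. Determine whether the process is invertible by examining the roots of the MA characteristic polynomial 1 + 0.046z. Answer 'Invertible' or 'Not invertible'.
\text{Invertible}

The MA(q) characteristic polynomial is P(z) = 1 + 0.046z.
Invertibility requires all roots to lie outside the unit circle, i.e. |z| > 1 for every root.
This is linear in z: 1 + (0.046) z = 0  =>  z = -1/(0.046) = -21.73913,  |z| = 21.73913.
Moduli of all roots: 21.7391.
All moduli strictly greater than 1? Yes.
Verdict: Invertible.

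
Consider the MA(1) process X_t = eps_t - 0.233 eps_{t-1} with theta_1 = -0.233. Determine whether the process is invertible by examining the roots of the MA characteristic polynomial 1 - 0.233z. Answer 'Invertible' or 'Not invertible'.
\text{Invertible}

The MA(q) characteristic polynomial is P(z) = 1 - 0.233z.
Invertibility requires all roots to lie outside the unit circle, i.e. |z| > 1 for every root.
This is linear in z: 1 + (-0.233) z = 0  =>  z = -1/(-0.233) = 4.291845,  |z| = 4.291845.
Moduli of all roots: 4.2918.
All moduli strictly greater than 1? Yes.
Verdict: Invertible.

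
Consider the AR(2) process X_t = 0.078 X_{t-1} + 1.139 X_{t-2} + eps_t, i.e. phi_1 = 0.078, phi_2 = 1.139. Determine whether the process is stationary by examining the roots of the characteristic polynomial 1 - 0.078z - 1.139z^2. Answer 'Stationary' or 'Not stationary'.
\text{Not stationary}

The AR(p) characteristic polynomial is P(z) = 1 - 0.078z - 1.139z^2.
Stationarity requires all roots to lie outside the unit circle, i.e. |z| > 1 for every root.
Set 1 + (-0.078) z + (-1.139) z^2 = 0, i.e. a z^2 + b z + c = 0 with a = -1.139, b = -0.078, c = 1.
Discriminant D = b^2 - 4ac = (-0.078)^2 - 4*(-1.139)*1 = 0.006084 - (-4.556) = 4.562084.
D >= 0, so the roots are real: z = (-b +/- sqrt(D)) / (2a) = (0.078 +/- 2.135904) / (-2.278).
  z_1 = (0.078 + 2.135904) / (-2.278) = -0.9719,   |z_1| = 0.9719.
  z_2 = (0.078 - 2.135904) / (-2.278) = 0.9034,   |z_2| = 0.9034.
Moduli of all roots: 0.9719, 0.9034.
All moduli strictly greater than 1? No.
Verdict: Not stationary.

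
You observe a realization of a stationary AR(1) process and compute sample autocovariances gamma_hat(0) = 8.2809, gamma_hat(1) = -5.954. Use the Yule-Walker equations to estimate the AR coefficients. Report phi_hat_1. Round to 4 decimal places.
\hat\phi_{1} = -0.7190

The Yule-Walker equations for an AR(p) process read, in matrix form,
  Gamma_p phi = r_p,   with   (Gamma_p)_{ij} = gamma(|i - j|),
                       (r_p)_i = gamma(i),   i,j = 1..p.
Substitute the sample gammas (Toeplitz matrix and right-hand side of size 1):
  Gamma_p = [[8.2809]]
  r_p     = [-5.954]
With p = 1 this is the single equation gamma(0) phi_1 = gamma(1):
  phi_hat_1 = gamma(1) / gamma(0) = -5.954 / 8.2809 = -0.7190.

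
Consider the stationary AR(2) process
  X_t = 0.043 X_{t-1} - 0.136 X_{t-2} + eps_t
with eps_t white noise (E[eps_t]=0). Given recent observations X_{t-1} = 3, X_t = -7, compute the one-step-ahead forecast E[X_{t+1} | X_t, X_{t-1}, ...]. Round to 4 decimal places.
E[X_{t+1} \mid \mathcal F_t] = -0.7090

For an AR(p) model X_t = c + sum_i phi_i X_{t-i} + eps_t, the
one-step-ahead conditional mean is
  E[X_{t+1} | X_t, ...] = c + sum_i phi_i X_{t+1-i}.
Substitute known values:
  E[X_{t+1} | ...] = (0.043) * (-7) + (-0.136) * (3)
                   = -0.7090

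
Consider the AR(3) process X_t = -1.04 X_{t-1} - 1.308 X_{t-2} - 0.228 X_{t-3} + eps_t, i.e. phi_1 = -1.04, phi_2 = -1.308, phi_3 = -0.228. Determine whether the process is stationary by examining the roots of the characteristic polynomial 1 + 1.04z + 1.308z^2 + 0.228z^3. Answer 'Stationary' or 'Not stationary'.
\text{Not stationary}

The AR(p) characteristic polynomial is P(z) = 1 + 1.04z + 1.308z^2 + 0.228z^3.
Stationarity requires all roots to lie outside the unit circle, i.e. |z| > 1 for every root.
Degree 3: look for a simple real root z0 first, then factor out (1 - z/z0) and solve the remaining quadratic.
Testing z0 = -5: P(-5) = 1 + (1.04)(-5) + (1.308)(-5)^2 + (0.228)(-5)^3
  = 1 + (-5.2) + (32.7) + (-28.5) = 0.  So z_0 = -5 is a root, |z_0| = 5.
Divide out the factor (1 + 0.2 z) = (1 - z/z0) (since 1/z0 = -0.2):
  P(z) = (1 + 0.2 z)(1 + (0.84) z + (1.14) z^2)
  [check: z-coef 0.84 - (-0.2) = 1.04; z^2-coef 1.14 - (-0.2)(0.84) = 1.308; z^3-coef -(-0.2)(1.14) = 0.228.]
Remaining roots from the quadratic factor 1 + (0.84) z + (1.14) z^2:
  Set 1 + (0.84) z + (1.14) z^2 = 0, i.e. a z^2 + b z + c = 0 with a = 1.14, b = 0.84, c = 1.
  Discriminant D = b^2 - 4ac = (0.84)^2 - 4*(1.14)*1 = 0.7056 - (4.56) = -3.8544.
  D < 0, so the roots are the complex-conjugate pair z = (-b +/- i sqrt(-D)) / (2a) = -0.3684 +/- 0.8611i.
  For a conjugate pair |z|^2 = z * conj(z) = (product of roots) = c/a = 1/(1.14) = 0.877193, so |z| = sqrt(0.877193) = 0.9366 for both roots.
Moduli of all roots: 5.0000, 0.9366, 0.9366.
All moduli strictly greater than 1? No.
Verdict: Not stationary.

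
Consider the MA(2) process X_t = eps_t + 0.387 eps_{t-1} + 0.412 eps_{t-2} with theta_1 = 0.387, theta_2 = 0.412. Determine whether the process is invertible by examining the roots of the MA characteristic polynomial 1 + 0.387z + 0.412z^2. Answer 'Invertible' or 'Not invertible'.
\text{Invertible}

The MA(q) characteristic polynomial is P(z) = 1 + 0.387z + 0.412z^2.
Invertibility requires all roots to lie outside the unit circle, i.e. |z| > 1 for every root.
Set 1 + (0.387) z + (0.412) z^2 = 0, i.e. a z^2 + b z + c = 0 with a = 0.412, b = 0.387, c = 1.
Discriminant D = b^2 - 4ac = (0.387)^2 - 4*(0.412)*1 = 0.149769 - (1.648) = -1.498231.
D < 0, so the roots are the complex-conjugate pair z = (-b +/- i sqrt(-D)) / (2a) = -0.4697 +/- 1.4855i.
For a conjugate pair |z|^2 = z * conj(z) = (product of roots) = c/a = 1/(0.412) = 2.427184, so |z| = sqrt(2.427184) = 1.5579 for both roots.
Moduli of all roots: 1.5579, 1.5579.
All moduli strictly greater than 1? Yes.
Verdict: Invertible.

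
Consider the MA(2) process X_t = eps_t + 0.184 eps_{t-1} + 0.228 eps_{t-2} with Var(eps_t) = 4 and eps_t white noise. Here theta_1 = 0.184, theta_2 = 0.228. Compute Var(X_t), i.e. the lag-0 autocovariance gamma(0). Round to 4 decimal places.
\gamma(0) = 4.3434

For an MA(q) process X_t = eps_t + sum_i theta_i eps_{t-i} with
Var(eps_t) = sigma^2, the variance is
  gamma(0) = sigma^2 * (1 + sum_i theta_i^2).
  sum_i theta_i^2 = (0.184)^2 + (0.228)^2 = 0.033856 + 0.051984 = 0.08584.
  gamma(0) = 4 * (1 + 0.08584) = 4 * 1.08584 = 4.34336, which rounds to 4.3434.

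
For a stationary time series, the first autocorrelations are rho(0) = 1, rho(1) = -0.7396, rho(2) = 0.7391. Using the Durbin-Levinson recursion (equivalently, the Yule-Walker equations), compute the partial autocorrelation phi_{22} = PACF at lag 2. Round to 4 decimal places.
\phi_{22} = 0.4241

The PACF at lag k is phi_{kk}, the last component of the solution
to the Yule-Walker system G_k phi = r_k where
  (G_k)_{ij} = rho(|i - j|), (r_k)_i = rho(i), i,j = 1..k.
Equivalently, Durbin-Levinson gives phi_{kk} iteratively:
  phi_{11} = rho(1)
  phi_{kk} = [rho(k) - sum_{j=1..k-1} phi_{k-1,j} rho(k-j)]
            / [1 - sum_{j=1..k-1} phi_{k-1,j} rho(j)],
  phi_{k,j} = phi_{k-1,j} - phi_{kk} phi_{k-1,k-j},  j = 1..k-1.
Step k = 1:
  phi_11 = rho(1) = -0.7396.
Step k = 2:
  phi_22 = [rho(2) - phi_11 rho(1)] / [1 - phi_11 rho(1)] = [0.7391 - (-0.7396)(-0.7396)] / [1 - (-0.7396)(-0.7396)]
         = 0.19209184 / 0.45299184 = 0.4241.
Therefore phi_{22} = 0.4241.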